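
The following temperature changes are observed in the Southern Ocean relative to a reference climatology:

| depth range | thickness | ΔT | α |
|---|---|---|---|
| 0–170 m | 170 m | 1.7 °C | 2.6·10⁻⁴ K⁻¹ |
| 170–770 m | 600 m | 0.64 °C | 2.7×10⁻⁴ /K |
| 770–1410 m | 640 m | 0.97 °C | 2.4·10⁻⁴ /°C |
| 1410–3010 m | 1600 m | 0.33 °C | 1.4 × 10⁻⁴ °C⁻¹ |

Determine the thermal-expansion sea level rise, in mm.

Layer 1: 1.7 × 2.6×10⁻⁴ × 170 = 0.07514 m
170–770 m: 0.64 × 2.7×10⁻⁴ × 600 = 0.10368 m
770–1410 m: 0.97 × 2.4×10⁻⁴ × 640 = 0.148992 m
0.33 × 1.4×10⁻⁴ × 1600 = 0.07392 m
Δh = 0.07514 + 0.10368 + 0.148992 + 0.07392 = 0.401732 m

402 mm of thermosteric rise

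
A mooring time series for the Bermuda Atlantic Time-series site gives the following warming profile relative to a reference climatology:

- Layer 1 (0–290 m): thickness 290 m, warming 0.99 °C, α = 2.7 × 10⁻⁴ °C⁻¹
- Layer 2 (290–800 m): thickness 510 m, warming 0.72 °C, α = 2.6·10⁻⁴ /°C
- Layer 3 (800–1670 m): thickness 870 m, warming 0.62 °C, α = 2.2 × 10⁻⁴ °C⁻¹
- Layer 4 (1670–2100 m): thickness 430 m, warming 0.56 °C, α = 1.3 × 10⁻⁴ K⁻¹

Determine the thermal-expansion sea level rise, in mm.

Δh = 323 mm

0–290 m: 290 × 2.7×10⁻⁴ × 0.99 = 0.077517 m
290–800 m: 2.6×10⁻⁴ × 510 × 0.72 = 0.095472 m
2.2×10⁻⁴ × 870 × 0.62 = 0.118668 m
0.56 × 430 × 1.3×10⁻⁴ = 0.031304 m
Δh = 0.077517 + 0.095472 + 0.118668 + 0.031304 = 0.322961 m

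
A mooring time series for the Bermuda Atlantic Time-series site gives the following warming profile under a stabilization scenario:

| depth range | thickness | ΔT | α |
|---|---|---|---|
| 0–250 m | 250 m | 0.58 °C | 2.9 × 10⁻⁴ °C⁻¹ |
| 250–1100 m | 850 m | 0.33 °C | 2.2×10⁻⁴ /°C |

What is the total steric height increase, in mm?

Δh ≈ 104 mm

0.58 × 250 × 2.9×10⁻⁴ = 0.04205 m
250–1100 m: 2.2×10⁻⁴ × 0.33 × 850 = 0.06171 m
Δh = 0.04205 + 0.06171 = 0.10376 m ≈ 104 mm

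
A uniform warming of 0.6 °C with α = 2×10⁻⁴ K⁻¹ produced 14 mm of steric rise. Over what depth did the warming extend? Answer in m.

H = Δh/(αΔT) = 0.014 / (2×10⁻⁴ × 0.6) ≈ 116.7 m

117 m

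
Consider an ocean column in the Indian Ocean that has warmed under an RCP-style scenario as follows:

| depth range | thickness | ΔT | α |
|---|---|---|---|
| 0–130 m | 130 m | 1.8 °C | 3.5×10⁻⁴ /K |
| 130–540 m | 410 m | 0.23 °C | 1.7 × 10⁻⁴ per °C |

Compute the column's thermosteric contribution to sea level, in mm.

0–130 m: 1.8 × 3.5×10⁻⁴ × 130 = 0.08190 m
130–540 m: 0.23 × 410 × 1.7×10⁻⁴ = 0.016031 m
Δh = 0.08190 + 0.016031 = 0.097931 m ≈ 97.9 mm

97.9 mm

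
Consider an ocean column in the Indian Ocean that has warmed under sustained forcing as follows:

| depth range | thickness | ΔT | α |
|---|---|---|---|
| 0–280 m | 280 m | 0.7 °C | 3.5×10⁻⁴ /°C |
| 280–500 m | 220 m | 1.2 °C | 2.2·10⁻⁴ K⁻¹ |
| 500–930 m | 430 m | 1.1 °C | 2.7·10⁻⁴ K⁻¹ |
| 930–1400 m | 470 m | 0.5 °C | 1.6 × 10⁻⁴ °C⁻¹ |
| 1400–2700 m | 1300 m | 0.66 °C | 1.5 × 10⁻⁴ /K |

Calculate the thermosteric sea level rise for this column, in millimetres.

421 mm

0–280 m: 3.5×10⁻⁴ × 0.7 × 280 = 0.06860 m
280–500 m: 220 × 2.2×10⁻⁴ × 1.2 = 0.05808 m
500–930 m: 430 × 2.7×10⁻⁴ × 1.1 = 0.12771 m
470 × 1.6×10⁻⁴ × 0.5 = 0.03760 m
Layer 5: 1300 × 0.66 × 1.5×10⁻⁴ = 0.12870 m
Δh = 0.06860 + 0.05808 + 0.12771 + 0.03760 + 0.12870 = 0.42069 m ≈ 421 mm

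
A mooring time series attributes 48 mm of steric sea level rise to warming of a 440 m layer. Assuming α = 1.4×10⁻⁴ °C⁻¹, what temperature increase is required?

about 0.779 K

ΔT = Δh/(αH) = 0.048 / (1.4×10⁻⁴ × 440) ≈ 0.7792 K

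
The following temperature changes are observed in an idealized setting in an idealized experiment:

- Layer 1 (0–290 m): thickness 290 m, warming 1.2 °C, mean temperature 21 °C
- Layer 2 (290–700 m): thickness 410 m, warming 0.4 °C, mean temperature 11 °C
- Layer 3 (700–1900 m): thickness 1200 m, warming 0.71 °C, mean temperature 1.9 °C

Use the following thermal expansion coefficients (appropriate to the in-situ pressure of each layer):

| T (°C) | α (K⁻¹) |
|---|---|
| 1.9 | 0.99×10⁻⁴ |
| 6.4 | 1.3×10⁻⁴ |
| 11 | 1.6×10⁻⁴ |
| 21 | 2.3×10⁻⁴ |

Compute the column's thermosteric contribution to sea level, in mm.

Δh ≈ 191 mm

Layer 1 at 21 °C → α = 2.3×10⁻⁴ K⁻¹
Layer 2 at 11 °C → α = 1.6×10⁻⁴ K⁻¹
Layer 3 at 1.9 °C → α = 0.99×10⁻⁴ K⁻¹
0–290 m: 2.3×10⁻⁴ × 290 × 1.2 = 0.08004 m
Layer 2: 1.6×10⁻⁴ × 410 × 0.4 = 0.02624 m
Layer 3: 0.71 × 1200 × 0.99×10⁻⁴ = 0.084348 m
Δh = 0.08004 + 0.02624 + 0.084348 = 0.190628 m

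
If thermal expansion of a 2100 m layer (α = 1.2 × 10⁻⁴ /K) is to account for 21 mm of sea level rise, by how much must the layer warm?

ΔT = Δh/(αH) = 0.021 / (1.2×10⁻⁴ × 2100) ≈ 0.08333 K

ΔT ≈ 0.0833 K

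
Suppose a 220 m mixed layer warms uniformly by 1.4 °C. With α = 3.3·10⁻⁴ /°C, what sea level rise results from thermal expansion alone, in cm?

Δh = αΔT·H = 3.3×10⁻⁴ × 1.4 × 220 = 0.10164 m

10.2 cm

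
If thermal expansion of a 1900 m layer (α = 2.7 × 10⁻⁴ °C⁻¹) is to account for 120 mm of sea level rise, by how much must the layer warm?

ΔT ≈ 0.234 °C

ΔT = Δh/(αH) = 0.12 / (2.7×10⁻⁴ × 1900) ≈ 0.2339 °C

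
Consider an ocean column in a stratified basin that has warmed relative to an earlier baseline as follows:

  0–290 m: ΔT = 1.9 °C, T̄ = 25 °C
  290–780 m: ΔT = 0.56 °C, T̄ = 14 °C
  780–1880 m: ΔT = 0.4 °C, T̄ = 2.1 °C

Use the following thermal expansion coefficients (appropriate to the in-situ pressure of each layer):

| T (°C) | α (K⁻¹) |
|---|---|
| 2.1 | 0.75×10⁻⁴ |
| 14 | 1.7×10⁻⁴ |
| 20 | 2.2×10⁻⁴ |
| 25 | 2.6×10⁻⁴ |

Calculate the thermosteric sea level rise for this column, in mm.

Δh ≈ 223 mm

Layer 1 at 25 °C → α = 2.6×10⁻⁴ K⁻¹
Layer 2 at 14 °C → α = 1.7×10⁻⁴ K⁻¹
Layer 3 at 2.1 °C → α = 0.75×10⁻⁴ K⁻¹
Layer 1: 2.6×10⁻⁴ × 1.9 × 290 = 0.14326 m
Layer 2: 490 × 0.56 × 1.7×10⁻⁴ = 0.046648 m
780–1880 m: 1100 × 0.75×10⁻⁴ × 0.4 = 0.03300 m
Δh = 0.14326 + 0.046648 + 0.03300 = 0.222908 m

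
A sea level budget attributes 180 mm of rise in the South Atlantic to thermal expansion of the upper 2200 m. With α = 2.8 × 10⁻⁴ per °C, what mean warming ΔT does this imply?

0.292 K

ΔT = Δh/(αH) = 0.18 / (2.8×10⁻⁴ × 2200) ≈ 0.2922 K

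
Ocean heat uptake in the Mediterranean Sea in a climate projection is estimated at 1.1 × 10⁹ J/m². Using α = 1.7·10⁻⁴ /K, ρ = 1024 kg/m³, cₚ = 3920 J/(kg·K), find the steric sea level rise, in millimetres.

Δh = αQ/(ρcₚ) = 1.7×10⁻⁴ × 1.1×10⁹ / (1024 × 3920) ≈ 0.046586 m

47 mm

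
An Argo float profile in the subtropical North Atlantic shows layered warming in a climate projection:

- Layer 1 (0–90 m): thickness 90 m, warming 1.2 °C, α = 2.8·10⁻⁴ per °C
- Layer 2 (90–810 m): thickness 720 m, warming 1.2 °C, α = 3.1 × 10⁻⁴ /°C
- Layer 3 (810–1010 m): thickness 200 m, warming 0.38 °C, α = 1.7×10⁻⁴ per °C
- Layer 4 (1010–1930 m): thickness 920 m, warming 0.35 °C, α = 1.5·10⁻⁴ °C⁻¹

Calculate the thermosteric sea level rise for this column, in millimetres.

1.2 × 90 × 2.8×10⁻⁴ = 0.03024 m
720 × 1.2 × 3.1×10⁻⁴ = 0.26784 m
810–1010 m: 0.38 × 200 × 1.7×10⁻⁴ = 0.01292 m
Layer 4: 0.35 × 920 × 1.5×10⁻⁴ = 0.04830 m
Δh = 0.03024 + 0.26784 + 0.01292 + 0.04830 = 0.35930 m ≈ 359 mm

Δh = 359 mm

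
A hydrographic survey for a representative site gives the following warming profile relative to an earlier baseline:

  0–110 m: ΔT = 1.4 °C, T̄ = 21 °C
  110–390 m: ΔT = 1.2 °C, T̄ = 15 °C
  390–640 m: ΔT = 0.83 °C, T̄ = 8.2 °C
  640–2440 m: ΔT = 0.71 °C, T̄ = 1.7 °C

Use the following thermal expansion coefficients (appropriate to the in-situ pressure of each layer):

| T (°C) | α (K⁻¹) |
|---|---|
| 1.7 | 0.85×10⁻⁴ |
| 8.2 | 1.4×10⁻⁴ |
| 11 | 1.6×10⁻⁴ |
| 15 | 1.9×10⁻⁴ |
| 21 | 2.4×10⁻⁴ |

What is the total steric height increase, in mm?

Layer 1 at 21 °C → α = 2.4×10⁻⁴ K⁻¹
Layer 2 at 15 °C → α = 1.9×10⁻⁴ K⁻¹
Layer 3 at 8.2 °C → α = 1.4×10⁻⁴ K⁻¹
Layer 4 at 1.7 °C → α = 0.85×10⁻⁴ K⁻¹
0–110 m: 110 × 1.4 × 2.4×10⁻⁴ = 0.03696 m
280 × 1.2 × 1.9×10⁻⁴ = 0.06384 m
Layer 3: 1.4×10⁻⁴ × 250 × 0.83 = 0.02905 m
Layer 4: 1800 × 0.71 × 0.85×10⁻⁴ = 0.10863 m
Δh = 0.03696 + 0.06384 + 0.02905 + 0.10863 = 0.23848 m ≈ 238 mm

Δh ≈ 238 mm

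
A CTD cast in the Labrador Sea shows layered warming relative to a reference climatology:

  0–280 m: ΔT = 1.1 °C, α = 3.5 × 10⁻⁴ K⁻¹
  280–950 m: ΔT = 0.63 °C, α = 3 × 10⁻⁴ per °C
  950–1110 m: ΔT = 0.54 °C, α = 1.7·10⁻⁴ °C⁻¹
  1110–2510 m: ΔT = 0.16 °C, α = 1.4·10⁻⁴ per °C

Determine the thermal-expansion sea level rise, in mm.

280 mm

Layer 1: 280 × 3.5×10⁻⁴ × 1.1 = 0.10780 m
0.63 × 670 × 3×10⁻⁴ = 0.12663 m
Layer 3: 160 × 1.7×10⁻⁴ × 0.54 = 0.014688 m
1110–2510 m: 1400 × 1.4×10⁻⁴ × 0.16 = 0.03136 m
Δh = 0.10780 + 0.12663 + 0.014688 + 0.03136 = 0.280478 m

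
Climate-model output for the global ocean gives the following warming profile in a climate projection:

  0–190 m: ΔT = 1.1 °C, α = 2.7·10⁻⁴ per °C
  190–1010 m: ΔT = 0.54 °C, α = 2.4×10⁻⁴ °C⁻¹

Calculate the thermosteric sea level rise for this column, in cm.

about 16.3 cm

Layer 1: 1.1 × 2.7×10⁻⁴ × 190 = 0.05643 m
0.54 × 820 × 2.4×10⁻⁴ = 0.106272 m
Δh = 0.05643 + 0.106272 = 0.162702 m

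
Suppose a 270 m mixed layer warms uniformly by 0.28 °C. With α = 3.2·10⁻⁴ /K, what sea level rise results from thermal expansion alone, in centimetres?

Δh = αΔT·H = 3.2×10⁻⁴ × 0.28 × 270 = 0.024192 m

Δh ≈ 2.42 cm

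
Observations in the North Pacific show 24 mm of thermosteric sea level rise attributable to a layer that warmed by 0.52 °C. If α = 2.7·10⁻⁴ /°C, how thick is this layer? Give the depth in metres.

H = Δh/(αΔT) = 0.024 / (2.7×10⁻⁴ × 0.52) ≈ 170.9 m

H ≈ 170 m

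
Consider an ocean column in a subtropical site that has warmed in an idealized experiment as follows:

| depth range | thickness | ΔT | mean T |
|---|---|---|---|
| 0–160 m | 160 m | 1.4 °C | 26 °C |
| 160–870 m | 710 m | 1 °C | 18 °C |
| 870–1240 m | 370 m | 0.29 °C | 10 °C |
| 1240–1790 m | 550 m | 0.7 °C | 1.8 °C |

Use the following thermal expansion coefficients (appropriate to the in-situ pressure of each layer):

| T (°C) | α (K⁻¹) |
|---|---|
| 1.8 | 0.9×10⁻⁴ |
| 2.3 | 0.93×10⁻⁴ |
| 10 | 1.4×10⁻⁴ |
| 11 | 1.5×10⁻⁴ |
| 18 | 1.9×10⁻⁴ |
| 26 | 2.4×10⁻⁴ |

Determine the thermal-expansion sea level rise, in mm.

240 mm

Layer 1 at 26 °C → α = 2.4×10⁻⁴ K⁻¹
Layer 2 at 18 °C → α = 1.9×10⁻⁴ K⁻¹
Layer 3 at 10 °C → α = 1.4×10⁻⁴ K⁻¹
Layer 4 at 1.8 °C → α = 0.9×10⁻⁴ K⁻¹
0–160 m: 1.4 × 2.4×10⁻⁴ × 160 = 0.05376 m
160–870 m: 1 × 1.9×10⁻⁴ × 710 = 0.13490 m
870–1240 m: 0.29 × 370 × 1.4×10⁻⁴ = 0.015022 m
1240–1790 m: 0.7 × 0.9×10⁻⁴ × 550 = 0.03465 m
Δh = 0.05376 + 0.13490 + 0.015022 + 0.03465 = 0.238332 m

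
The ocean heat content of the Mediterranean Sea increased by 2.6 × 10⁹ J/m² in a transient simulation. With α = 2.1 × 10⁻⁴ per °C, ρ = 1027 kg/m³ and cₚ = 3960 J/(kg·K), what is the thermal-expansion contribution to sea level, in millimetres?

Δh = 130 mm

Δh = αQ/(ρcₚ) = 2.1×10⁻⁴ × 2.6×10⁹ / (1027 × 3960) ≈ 0.13425 m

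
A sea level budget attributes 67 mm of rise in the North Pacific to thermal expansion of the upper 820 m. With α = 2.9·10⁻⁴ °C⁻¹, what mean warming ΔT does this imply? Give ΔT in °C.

ΔT ≈ 0.282 °C

ΔT = Δh/(αH) = 0.067 / (2.9×10⁻⁴ × 820) ≈ 0.2817 °C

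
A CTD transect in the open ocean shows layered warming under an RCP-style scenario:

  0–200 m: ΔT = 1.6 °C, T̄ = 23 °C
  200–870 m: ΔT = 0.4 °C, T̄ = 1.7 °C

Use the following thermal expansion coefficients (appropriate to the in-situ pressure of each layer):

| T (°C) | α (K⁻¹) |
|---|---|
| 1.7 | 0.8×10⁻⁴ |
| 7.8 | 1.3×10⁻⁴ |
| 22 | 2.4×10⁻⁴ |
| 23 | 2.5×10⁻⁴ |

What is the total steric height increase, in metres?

about 0.10 m

Layer 1 at 23 °C → α = 2.5×10⁻⁴ K⁻¹
Layer 2 at 1.7 °C → α = 0.8×10⁻⁴ K⁻¹
1.6 × 2.5×10⁻⁴ × 200 = 0.08000 m
Layer 2: 0.8×10⁻⁴ × 670 × 0.4 = 0.02144 m
Δh = 0.08000 + 0.02144 = 0.10144 m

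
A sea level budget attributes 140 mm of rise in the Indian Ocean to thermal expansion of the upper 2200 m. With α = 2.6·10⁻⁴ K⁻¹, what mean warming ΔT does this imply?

about 0.24 °C

ΔT = Δh/(αH) = 0.14 / (2.6×10⁻⁴ × 2200) ≈ 0.2448 °C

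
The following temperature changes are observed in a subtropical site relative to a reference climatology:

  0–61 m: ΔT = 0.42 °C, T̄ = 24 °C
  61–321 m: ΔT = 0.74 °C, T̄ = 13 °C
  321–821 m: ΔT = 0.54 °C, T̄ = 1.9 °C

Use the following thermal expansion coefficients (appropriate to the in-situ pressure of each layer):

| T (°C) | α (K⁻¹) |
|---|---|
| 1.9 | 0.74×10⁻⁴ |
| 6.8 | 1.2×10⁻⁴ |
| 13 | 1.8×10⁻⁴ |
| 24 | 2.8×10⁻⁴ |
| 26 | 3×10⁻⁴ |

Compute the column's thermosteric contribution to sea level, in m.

about 0.0618 m

Layer 1 at 24 °C → α = 2.8×10⁻⁴ K⁻¹
Layer 2 at 13 °C → α = 1.8×10⁻⁴ K⁻¹
Layer 3 at 1.9 °C → α = 0.74×10⁻⁴ K⁻¹
Layer 1: 2.8×10⁻⁴ × 61 × 0.42 = 0.0071736 m
61–321 m: 1.8×10⁻⁴ × 0.74 × 260 = 0.034632 m
Layer 3: 500 × 0.54 × 0.74×10⁻⁴ = 0.01998 m
Δh = 0.0071736 + 0.034632 + 0.01998 = 0.0617856 m ≈ 0.0618 m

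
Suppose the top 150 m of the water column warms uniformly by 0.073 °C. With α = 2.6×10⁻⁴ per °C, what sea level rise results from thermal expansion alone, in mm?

2.8 mm

Δh = αΔT·H = 2.6×10⁻⁴ × 0.073 × 150 = 0.002847 m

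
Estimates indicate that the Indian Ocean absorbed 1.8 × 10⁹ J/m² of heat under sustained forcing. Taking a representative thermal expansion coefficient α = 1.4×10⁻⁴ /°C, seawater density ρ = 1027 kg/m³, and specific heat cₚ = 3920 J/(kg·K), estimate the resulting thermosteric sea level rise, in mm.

Δh = 63 mm

Δh = αQ/(ρcₚ) = 1.4×10⁻⁴ × 1.8×10⁹ / (1027 × 3920) ≈ 0.062596 m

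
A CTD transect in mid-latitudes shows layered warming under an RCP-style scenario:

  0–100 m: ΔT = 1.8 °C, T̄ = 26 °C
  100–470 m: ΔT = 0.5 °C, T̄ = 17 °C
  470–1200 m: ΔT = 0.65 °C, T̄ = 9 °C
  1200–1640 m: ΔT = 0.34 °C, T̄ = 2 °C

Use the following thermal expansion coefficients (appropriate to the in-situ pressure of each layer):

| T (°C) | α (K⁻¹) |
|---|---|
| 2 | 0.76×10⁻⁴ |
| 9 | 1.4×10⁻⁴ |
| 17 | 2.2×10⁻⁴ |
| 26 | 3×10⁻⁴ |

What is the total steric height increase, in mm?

Layer 1 at 26 °C → α = 3×10⁻⁴ K⁻¹
Layer 2 at 17 °C → α = 2.2×10⁻⁴ K⁻¹
Layer 3 at 9 °C → α = 1.4×10⁻⁴ K⁻¹
Layer 4 at 2 °C → α = 0.76×10⁻⁴ K⁻¹
0–100 m: 1.8 × 3×10⁻⁴ × 100 = 0.05400 m
Layer 2: 370 × 2.2×10⁻⁴ × 0.5 = 0.04070 m
0.65 × 1.4×10⁻⁴ × 730 = 0.06643 m
1200–1640 m: 440 × 0.76×10⁻⁴ × 0.34 = 0.0113696 m
Δh = 0.05400 + 0.04070 + 0.06643 + 0.0113696 = 0.1724996 m

Δh = 172 mm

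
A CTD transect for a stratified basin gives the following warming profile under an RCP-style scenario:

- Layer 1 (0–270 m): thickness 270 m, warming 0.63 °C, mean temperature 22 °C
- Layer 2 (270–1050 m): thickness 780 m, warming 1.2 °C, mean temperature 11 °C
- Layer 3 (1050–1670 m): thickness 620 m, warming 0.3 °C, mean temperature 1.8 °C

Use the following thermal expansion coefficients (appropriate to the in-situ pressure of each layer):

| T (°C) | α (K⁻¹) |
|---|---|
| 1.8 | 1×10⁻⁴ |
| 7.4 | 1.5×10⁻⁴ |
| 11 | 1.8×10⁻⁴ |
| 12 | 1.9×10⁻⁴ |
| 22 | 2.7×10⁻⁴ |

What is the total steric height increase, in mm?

233 mm

Layer 1 at 22 °C → α = 2.7×10⁻⁴ K⁻¹
Layer 2 at 11 °C → α = 1.8×10⁻⁴ K⁻¹
Layer 3 at 1.8 °C → α = 1×10⁻⁴ K⁻¹
2.7×10⁻⁴ × 270 × 0.63 = 0.045927 m
1.2 × 780 × 1.8×10⁻⁴ = 0.16848 m
Layer 3: 1×10⁻⁴ × 0.3 × 620 = 0.01860 m
Δh = 0.045927 + 0.16848 + 0.01860 = 0.233007 m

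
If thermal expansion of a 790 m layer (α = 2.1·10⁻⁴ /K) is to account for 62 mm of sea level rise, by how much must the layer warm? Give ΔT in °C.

about 0.374 °C

ΔT = Δh/(αH) = 0.062 / (2.1×10⁻⁴ × 790) ≈ 0.3737 °C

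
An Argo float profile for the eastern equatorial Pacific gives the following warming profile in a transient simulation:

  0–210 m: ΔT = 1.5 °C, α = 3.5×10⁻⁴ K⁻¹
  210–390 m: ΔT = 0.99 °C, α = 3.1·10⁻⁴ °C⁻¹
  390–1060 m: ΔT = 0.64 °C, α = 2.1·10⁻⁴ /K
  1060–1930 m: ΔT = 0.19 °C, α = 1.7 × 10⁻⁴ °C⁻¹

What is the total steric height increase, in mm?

Layer 1: 3.5×10⁻⁴ × 210 × 1.5 = 0.11025 m
210–390 m: 0.99 × 3.1×10⁻⁴ × 180 = 0.055242 m
0.64 × 670 × 2.1×10⁻⁴ = 0.090048 m
1060–1930 m: 1.7×10⁻⁴ × 0.19 × 870 = 0.028101 m
Δh = 0.11025 + 0.055242 + 0.090048 + 0.028101 = 0.283641 m

Δh ≈ 284 mm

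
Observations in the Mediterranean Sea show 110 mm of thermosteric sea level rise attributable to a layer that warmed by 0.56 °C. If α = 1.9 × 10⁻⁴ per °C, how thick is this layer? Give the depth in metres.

H = Δh/(αΔT) = 0.11 / (1.9×10⁻⁴ × 0.56) ≈ 1034 m

about 1030 m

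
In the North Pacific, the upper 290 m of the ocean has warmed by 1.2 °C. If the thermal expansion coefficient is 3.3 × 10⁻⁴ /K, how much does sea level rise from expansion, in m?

0.115 m of thermosteric rise

Δh = αΔT·H = 3.3×10⁻⁴ × 1.2 × 290 = 0.11484 m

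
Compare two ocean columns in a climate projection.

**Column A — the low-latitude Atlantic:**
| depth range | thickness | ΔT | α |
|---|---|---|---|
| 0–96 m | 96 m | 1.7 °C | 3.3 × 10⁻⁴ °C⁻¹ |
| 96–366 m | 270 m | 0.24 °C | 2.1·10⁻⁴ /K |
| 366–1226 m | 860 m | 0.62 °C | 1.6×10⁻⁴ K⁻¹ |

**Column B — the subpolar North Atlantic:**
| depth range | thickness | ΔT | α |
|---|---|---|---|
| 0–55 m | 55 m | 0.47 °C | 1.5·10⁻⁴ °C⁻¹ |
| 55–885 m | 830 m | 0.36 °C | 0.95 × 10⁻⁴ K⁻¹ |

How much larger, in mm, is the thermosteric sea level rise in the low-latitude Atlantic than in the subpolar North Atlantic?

121 mm larger

A 0–96 m: 96 × 3.3×10⁻⁴ × 1.7 = 0.053856 m
A 270 × 0.24 × 2.1×10⁻⁴ = 0.013608 m
A Layer 3: 0.62 × 1.6×10⁻⁴ × 860 = 0.085312 m
A total: 0.152776 m
B 1.5×10⁻⁴ × 55 × 0.47 = 0.0038775 m
B 55–885 m: 0.36 × 830 × 0.95×10⁻⁴ = 0.028386 m
B total: 0.0322635 m
Difference: 0.152776 − 0.0322635 = 0.1205125 m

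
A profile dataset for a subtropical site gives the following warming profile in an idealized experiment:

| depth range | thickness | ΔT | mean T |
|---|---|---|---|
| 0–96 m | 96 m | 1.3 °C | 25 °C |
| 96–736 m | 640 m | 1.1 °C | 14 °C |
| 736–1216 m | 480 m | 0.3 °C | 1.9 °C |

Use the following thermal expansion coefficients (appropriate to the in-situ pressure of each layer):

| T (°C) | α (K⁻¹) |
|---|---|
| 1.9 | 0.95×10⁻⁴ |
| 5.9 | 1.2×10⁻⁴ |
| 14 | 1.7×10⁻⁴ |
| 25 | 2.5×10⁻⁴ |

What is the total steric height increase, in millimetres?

about 165 mm

Layer 1 at 25 °C → α = 2.5×10⁻⁴ K⁻¹
Layer 2 at 14 °C → α = 1.7×10⁻⁴ K⁻¹
Layer 3 at 1.9 °C → α = 0.95×10⁻⁴ K⁻¹
96 × 1.3 × 2.5×10⁻⁴ = 0.03120 m
1.7×10⁻⁴ × 1.1 × 640 = 0.11968 m
Layer 3: 0.95×10⁻⁴ × 480 × 0.3 = 0.01368 m
Δh = 0.03120 + 0.11968 + 0.01368 = 0.16456 m ≈ 165 mm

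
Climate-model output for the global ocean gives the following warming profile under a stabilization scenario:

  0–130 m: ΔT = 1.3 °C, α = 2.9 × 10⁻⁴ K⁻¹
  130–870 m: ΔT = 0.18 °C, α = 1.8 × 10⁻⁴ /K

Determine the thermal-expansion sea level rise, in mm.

about 73.0 mm

1.3 × 2.9×10⁻⁴ × 130 = 0.04901 m
Layer 2: 1.8×10⁻⁴ × 0.18 × 740 = 0.023976 m
Δh = 0.04901 + 0.023976 = 0.072986 m ≈ 73.0 mm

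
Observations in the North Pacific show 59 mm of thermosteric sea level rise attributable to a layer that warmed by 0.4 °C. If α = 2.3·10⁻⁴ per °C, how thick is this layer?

H = Δh/(αΔT) = 0.059 / (2.3×10⁻⁴ × 0.4) ≈ 641.3 m

about 641 m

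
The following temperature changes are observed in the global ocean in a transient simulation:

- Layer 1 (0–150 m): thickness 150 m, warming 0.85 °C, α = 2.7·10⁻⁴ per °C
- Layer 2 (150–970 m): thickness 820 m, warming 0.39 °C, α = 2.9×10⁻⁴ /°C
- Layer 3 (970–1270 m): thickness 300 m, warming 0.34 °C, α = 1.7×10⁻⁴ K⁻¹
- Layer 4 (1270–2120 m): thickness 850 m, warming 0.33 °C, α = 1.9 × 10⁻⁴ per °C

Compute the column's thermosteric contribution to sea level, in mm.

0.85 × 2.7×10⁻⁴ × 150 = 0.034425 m
2.9×10⁻⁴ × 820 × 0.39 = 0.092742 m
Layer 3: 1.7×10⁻⁴ × 0.34 × 300 = 0.01734 m
1270–2120 m: 0.33 × 850 × 1.9×10⁻⁴ = 0.053295 m
Δh = 0.034425 + 0.092742 + 0.01734 + 0.053295 = 0.197802 m

about 198 mm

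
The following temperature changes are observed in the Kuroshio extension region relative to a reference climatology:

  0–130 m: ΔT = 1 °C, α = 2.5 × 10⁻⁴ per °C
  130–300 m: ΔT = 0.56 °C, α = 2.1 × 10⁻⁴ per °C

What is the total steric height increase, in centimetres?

5.25 cm of thermosteric rise

Layer 1: 2.5×10⁻⁴ × 130 × 1 = 0.03250 m
130–300 m: 170 × 0.56 × 2.1×10⁻⁴ = 0.019992 m
Δh = 0.03250 + 0.019992 = 0.052492 m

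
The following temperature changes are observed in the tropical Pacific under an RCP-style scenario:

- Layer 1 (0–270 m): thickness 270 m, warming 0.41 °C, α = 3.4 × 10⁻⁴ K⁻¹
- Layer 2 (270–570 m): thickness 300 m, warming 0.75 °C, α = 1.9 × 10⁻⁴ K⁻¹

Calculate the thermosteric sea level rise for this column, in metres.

about 0.0804 m

0–270 m: 270 × 0.41 × 3.4×10⁻⁴ = 0.037638 m
270–570 m: 0.75 × 300 × 1.9×10⁻⁴ = 0.04275 m
Δh = 0.037638 + 0.04275 = 0.080388 m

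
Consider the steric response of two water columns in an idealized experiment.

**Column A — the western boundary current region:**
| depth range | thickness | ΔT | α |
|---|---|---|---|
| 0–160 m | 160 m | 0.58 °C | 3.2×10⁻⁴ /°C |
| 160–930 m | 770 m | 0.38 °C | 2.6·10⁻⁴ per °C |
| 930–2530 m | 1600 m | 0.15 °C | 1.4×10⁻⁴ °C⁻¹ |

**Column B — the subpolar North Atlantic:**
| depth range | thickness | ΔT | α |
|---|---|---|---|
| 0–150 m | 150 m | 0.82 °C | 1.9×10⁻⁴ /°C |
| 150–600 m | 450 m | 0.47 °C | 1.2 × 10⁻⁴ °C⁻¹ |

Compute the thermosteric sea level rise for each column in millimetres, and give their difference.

A 0–160 m: 3.2×10⁻⁴ × 160 × 0.58 = 0.029696 m
A 0.38 × 2.6×10⁻⁴ × 770 = 0.076076 m
A Layer 3: 1.4×10⁻⁴ × 0.15 × 1600 = 0.03360 m
A total: 0.139372 m
B 150 × 1.9×10⁻⁴ × 0.82 = 0.02337 m
B Layer 2: 450 × 1.2×10⁻⁴ × 0.47 = 0.02538 m
B total: 0.04875 m
Difference: 0.139372 − 0.04875 = 0.090622 m

Δh_A ≈ 140 mm, Δh_B ≈ 49 mm; difference ≈ 91 mm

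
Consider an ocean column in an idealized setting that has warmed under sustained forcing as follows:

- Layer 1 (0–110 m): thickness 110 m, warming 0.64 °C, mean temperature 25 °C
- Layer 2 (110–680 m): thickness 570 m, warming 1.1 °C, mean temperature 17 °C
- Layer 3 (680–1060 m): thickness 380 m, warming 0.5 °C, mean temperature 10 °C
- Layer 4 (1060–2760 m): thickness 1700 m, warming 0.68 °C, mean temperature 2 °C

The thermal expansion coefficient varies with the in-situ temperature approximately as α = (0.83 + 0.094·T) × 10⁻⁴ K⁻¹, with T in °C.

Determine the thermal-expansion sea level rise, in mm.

Layer 1: α = (0.83 + 0.094×25)×10⁻⁴ = 3.18×10⁻⁴ K⁻¹
Layer 2: α = (0.83 + 0.094×17)×10⁻⁴ = 2.428×10⁻⁴ K⁻¹
Layer 3: α = (0.83 + 0.094×10)×10⁻⁴ = 1.77×10⁻⁴ K⁻¹
Layer 4: α = (0.83 + 0.094×2)×10⁻⁴ = 1.018×10⁻⁴ K⁻¹
Layer 1: 110 × 0.64 × 3.18×10⁻⁴ = 0.0223872 m
1.1 × 2.428×10⁻⁴ × 570 = 0.1522356 m
1.77×10⁻⁴ × 0.5 × 380 = 0.03363 m
1060–2760 m: 0.68 × 1700 × 1.018×10⁻⁴ = 0.1176808 m
Δh = 0.0223872 + 0.1522356 + 0.03363 + 0.1176808 = 0.3259336 m

about 326 mm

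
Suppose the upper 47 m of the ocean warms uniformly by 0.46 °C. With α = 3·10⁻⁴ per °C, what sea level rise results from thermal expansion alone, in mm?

Δh = αΔT·H = 3×10⁻⁴ × 0.46 × 47 = 0.006486 m

about 6.49 mm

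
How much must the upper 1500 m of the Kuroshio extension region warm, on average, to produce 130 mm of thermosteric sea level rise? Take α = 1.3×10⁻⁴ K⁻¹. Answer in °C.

0.667 °C

ΔT = Δh/(αH) = 0.13 / (1.3×10⁻⁴ × 1500) ≈ 0.6667 °C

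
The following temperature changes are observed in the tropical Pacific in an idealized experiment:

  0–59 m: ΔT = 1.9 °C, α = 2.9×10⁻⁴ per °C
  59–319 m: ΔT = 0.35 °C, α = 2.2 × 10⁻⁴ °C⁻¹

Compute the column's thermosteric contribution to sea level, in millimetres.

0–59 m: 59 × 1.9 × 2.9×10⁻⁴ = 0.032509 m
Layer 2: 2.2×10⁻⁴ × 0.35 × 260 = 0.02002 m
Δh = 0.032509 + 0.02002 = 0.052529 m ≈ 52.5 mm

52.5 mm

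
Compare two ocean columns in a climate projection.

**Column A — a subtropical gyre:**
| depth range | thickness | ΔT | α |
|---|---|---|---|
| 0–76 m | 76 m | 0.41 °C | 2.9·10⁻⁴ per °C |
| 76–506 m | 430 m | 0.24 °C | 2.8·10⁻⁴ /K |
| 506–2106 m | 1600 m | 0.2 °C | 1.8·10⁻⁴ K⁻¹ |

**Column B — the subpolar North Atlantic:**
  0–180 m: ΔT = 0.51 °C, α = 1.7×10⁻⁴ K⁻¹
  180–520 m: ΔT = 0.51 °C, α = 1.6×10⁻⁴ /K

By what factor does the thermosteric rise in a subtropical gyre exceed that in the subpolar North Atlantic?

a factor of 2.2

A Layer 1: 76 × 0.41 × 2.9×10⁻⁴ = 0.0090364 m
A 430 × 0.24 × 2.8×10⁻⁴ = 0.028896 m
A 506–2106 m: 1600 × 1.8×10⁻⁴ × 0.2 = 0.05760 m
A total: 0.0955324 m
B Layer 1: 0.51 × 180 × 1.7×10⁻⁴ = 0.015606 m
B 180–520 m: 0.51 × 340 × 1.6×10⁻⁴ = 0.027744 m
B total: 0.04335 m
Ratio: 0.0955324 / 0.04335 ≈ 2.204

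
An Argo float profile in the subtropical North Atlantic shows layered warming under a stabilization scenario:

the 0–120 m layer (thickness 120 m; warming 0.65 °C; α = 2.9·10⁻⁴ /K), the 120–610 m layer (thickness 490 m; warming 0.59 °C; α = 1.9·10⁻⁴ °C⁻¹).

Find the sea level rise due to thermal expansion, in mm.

Layer 1: 120 × 2.9×10⁻⁴ × 0.65 = 0.02262 m
Layer 2: 490 × 1.9×10⁻⁴ × 0.59 = 0.054929 m
Δh = 0.02262 + 0.054929 = 0.077549 m ≈ 77.5 mm

Δh ≈ 77.5 mm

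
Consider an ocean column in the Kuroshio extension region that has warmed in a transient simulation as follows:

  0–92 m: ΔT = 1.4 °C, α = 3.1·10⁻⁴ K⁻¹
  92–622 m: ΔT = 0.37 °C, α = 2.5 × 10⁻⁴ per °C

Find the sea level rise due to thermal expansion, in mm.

Layer 1: 92 × 3.1×10⁻⁴ × 1.4 = 0.039928 m
2.5×10⁻⁴ × 0.37 × 530 = 0.049025 m
Δh = 0.039928 + 0.049025 = 0.088953 m

Δh = 89.0 mm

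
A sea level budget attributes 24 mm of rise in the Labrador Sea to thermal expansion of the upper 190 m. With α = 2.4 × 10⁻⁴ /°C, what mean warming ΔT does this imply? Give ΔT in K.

ΔT = Δh/(αH) = 0.024 / (2.4×10⁻⁴ × 190) ≈ 0.5263 K

ΔT ≈ 0.526 K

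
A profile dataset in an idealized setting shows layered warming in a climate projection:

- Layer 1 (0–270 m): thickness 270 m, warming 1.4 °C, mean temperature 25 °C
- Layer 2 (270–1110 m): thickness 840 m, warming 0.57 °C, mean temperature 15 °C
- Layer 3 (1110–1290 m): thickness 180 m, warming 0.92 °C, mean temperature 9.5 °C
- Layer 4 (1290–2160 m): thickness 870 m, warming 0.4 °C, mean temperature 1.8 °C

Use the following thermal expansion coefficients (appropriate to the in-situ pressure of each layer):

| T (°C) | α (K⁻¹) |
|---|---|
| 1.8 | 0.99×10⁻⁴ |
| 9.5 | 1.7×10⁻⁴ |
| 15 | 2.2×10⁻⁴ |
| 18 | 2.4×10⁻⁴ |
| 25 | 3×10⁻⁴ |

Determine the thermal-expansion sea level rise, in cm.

Layer 1 at 25 °C → α = 3×10⁻⁴ K⁻¹
Layer 2 at 15 °C → α = 2.2×10⁻⁴ K⁻¹
Layer 3 at 9.5 °C → α = 1.7×10⁻⁴ K⁻¹
Layer 4 at 1.8 °C → α = 0.99×10⁻⁴ K⁻¹
Layer 1: 1.4 × 270 × 3×10⁻⁴ = 0.11340 m
270–1110 m: 840 × 2.2×10⁻⁴ × 0.57 = 0.105336 m
1110–1290 m: 180 × 1.7×10⁻⁴ × 0.92 = 0.028152 m
Layer 4: 0.99×10⁻⁴ × 870 × 0.4 = 0.034452 m
Δh = 0.11340 + 0.105336 + 0.028152 + 0.034452 = 0.28134 m

28.1 cm of thermosteric rise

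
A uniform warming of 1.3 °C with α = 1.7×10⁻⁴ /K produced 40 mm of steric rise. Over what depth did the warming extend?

about 181 m

H = Δh/(αΔT) = 0.04 / (1.7×10⁻⁴ × 1.3) ≈ 181.0 m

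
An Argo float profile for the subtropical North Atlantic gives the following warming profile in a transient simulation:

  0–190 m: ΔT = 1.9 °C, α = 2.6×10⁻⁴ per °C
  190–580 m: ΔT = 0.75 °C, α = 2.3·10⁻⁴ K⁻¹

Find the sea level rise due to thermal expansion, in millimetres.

Layer 1: 190 × 1.9 × 2.6×10⁻⁴ = 0.09386 m
190–580 m: 390 × 2.3×10⁻⁴ × 0.75 = 0.067275 m
Δh = 0.09386 + 0.067275 = 0.161135 m

Δh ≈ 161 mm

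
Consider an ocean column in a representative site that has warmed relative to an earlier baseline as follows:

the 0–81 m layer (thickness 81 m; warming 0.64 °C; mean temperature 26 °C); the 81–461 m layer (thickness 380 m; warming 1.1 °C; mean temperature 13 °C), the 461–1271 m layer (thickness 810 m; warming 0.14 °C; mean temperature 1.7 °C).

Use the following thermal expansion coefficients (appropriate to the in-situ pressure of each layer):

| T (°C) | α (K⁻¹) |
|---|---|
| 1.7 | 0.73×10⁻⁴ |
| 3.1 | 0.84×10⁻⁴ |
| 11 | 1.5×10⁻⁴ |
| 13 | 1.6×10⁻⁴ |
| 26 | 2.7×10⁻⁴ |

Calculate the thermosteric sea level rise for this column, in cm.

Layer 1 at 26 °C → α = 2.7×10⁻⁴ K⁻¹
Layer 2 at 13 °C → α = 1.6×10⁻⁴ K⁻¹
Layer 3 at 1.7 °C → α = 0.73×10⁻⁴ K⁻¹
0–81 m: 0.64 × 2.7×10⁻⁴ × 81 = 0.0139968 m
Layer 2: 380 × 1.6×10⁻⁴ × 1.1 = 0.06688 m
461–1271 m: 0.14 × 810 × 0.73×10⁻⁴ = 0.0082782 m
Δh = 0.0139968 + 0.06688 + 0.0082782 = 0.089155 m

about 8.92 cm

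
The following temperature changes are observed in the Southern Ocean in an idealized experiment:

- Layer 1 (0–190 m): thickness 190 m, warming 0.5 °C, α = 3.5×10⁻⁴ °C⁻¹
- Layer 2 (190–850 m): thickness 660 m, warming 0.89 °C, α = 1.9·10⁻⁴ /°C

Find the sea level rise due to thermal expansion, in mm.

0–190 m: 190 × 3.5×10⁻⁴ × 0.5 = 0.03325 m
190–850 m: 1.9×10⁻⁴ × 0.89 × 660 = 0.111606 m
Δh = 0.03325 + 0.111606 = 0.144856 m

about 145 mm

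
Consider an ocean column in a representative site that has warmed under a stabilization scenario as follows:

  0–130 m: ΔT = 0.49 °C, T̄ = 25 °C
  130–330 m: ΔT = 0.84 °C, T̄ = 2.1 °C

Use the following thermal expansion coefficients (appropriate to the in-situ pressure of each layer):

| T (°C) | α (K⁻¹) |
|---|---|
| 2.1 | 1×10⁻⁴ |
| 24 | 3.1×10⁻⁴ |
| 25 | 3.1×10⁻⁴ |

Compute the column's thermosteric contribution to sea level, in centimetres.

Δh ≈ 3.7 cm

Layer 1 at 25 °C → α = 3.1×10⁻⁴ K⁻¹
Layer 2 at 2.1 °C → α = 1×10⁻⁴ K⁻¹
0–130 m: 130 × 0.49 × 3.1×10⁻⁴ = 0.019747 m
130–330 m: 1×10⁻⁴ × 200 × 0.84 = 0.01680 m
Δh = 0.019747 + 0.01680 = 0.036547 m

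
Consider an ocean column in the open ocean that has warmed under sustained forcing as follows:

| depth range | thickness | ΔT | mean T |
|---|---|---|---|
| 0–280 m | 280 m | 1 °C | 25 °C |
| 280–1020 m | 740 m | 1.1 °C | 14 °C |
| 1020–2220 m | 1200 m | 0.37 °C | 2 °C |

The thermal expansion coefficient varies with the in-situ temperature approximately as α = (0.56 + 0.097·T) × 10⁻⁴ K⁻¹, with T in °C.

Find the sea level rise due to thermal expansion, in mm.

273 mm of thermosteric rise

Layer 1: α = (0.56 + 0.097×25)×10⁻⁴ = 2.985×10⁻⁴ K⁻¹
Layer 2: α = (0.56 + 0.097×14)×10⁻⁴ = 1.918×10⁻⁴ K⁻¹
Layer 3: α = (0.56 + 0.097×2)×10⁻⁴ = 0.754×10⁻⁴ K⁻¹
Layer 1: 1 × 280 × 2.985×10⁻⁴ = 0.08358 m
Layer 2: 740 × 1.1 × 1.918×10⁻⁴ = 0.1561252 m
0.37 × 1200 × 0.754×10⁻⁴ = 0.0334776 m
Δh = 0.08358 + 0.1561252 + 0.0334776 = 0.2731828 m ≈ 273 mm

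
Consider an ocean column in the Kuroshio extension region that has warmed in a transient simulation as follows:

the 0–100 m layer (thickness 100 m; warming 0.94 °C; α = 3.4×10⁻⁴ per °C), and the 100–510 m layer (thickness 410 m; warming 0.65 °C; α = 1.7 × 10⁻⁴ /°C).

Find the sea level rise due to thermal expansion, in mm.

100 × 3.4×10⁻⁴ × 0.94 = 0.03196 m
Layer 2: 410 × 0.65 × 1.7×10⁻⁴ = 0.045305 m
Δh = 0.03196 + 0.045305 = 0.077265 m

Δh ≈ 77.3 mm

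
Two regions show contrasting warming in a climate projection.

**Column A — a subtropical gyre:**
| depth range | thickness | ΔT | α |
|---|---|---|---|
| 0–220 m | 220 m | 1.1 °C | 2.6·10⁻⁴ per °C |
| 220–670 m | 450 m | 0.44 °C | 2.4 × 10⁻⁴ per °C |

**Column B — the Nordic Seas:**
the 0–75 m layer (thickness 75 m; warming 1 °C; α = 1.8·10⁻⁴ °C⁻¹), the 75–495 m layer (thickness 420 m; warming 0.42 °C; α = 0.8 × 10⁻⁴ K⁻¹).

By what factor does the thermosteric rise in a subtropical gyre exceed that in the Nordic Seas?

A 2.6×10⁻⁴ × 1.1 × 220 = 0.06292 m
A Layer 2: 0.44 × 450 × 2.4×10⁻⁴ = 0.04752 m
A total: 0.11044 m
B 0–75 m: 1 × 75 × 1.8×10⁻⁴ = 0.01350 m
B 420 × 0.42 × 0.8×10⁻⁴ = 0.014112 m
B total: 0.027612 m
Ratio: 0.11044 / 0.027612 ≈ 4.000

4.0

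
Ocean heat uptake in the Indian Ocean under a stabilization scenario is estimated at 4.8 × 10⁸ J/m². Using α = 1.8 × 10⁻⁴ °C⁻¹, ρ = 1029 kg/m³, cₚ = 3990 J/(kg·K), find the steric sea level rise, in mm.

Δh = 21.0 mm

Δh = αQ/(ρcₚ) = 1.8×10⁻⁴ × 4.8×10⁸ / (1029 × 3990) ≈ 0.021044 m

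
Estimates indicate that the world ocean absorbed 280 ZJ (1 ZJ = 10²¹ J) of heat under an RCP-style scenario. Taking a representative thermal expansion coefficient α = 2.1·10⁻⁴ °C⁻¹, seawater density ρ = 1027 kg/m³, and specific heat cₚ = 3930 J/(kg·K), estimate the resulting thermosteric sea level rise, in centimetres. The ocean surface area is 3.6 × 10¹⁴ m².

Per unit area: Q = 280×10²¹ / (3.6×10¹⁴) ≈ 7.778×10⁸ J/m²
Δh = αQ/(ρcₚ) = 2.1×10⁻⁴ × 7.778×10⁸ / (1027 × 3930) ≈ 0.040469 m

Δh ≈ 4.05 cm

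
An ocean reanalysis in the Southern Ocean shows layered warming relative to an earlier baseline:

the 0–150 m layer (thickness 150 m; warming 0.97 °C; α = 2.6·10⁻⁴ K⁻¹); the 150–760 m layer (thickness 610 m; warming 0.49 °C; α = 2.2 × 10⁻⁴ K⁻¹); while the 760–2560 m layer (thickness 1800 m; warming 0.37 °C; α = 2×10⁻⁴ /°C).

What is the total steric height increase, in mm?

0–150 m: 150 × 0.97 × 2.6×10⁻⁴ = 0.03783 m
Layer 2: 2.2×10⁻⁴ × 0.49 × 610 = 0.065758 m
Layer 3: 2×10⁻⁴ × 0.37 × 1800 = 0.13320 m
Δh = 0.03783 + 0.065758 + 0.13320 = 0.236788 m ≈ 237 mm

about 237 mm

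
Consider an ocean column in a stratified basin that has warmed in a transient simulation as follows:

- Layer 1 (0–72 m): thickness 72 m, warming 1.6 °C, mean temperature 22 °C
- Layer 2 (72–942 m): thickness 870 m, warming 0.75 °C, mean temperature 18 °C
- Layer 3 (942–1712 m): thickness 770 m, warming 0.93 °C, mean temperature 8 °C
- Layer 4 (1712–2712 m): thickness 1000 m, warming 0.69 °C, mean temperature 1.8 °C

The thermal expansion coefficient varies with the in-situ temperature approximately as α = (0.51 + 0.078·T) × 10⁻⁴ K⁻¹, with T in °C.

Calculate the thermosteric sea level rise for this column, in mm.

about 280 mm

Layer 1: α = (0.51 + 0.078×22)×10⁻⁴ = 2.226×10⁻⁴ K⁻¹
Layer 2: α = (0.51 + 0.078×18)×10⁻⁴ = 1.914×10⁻⁴ K⁻¹
Layer 3: α = (0.51 + 0.078×8)×10⁻⁴ = 1.134×10⁻⁴ K⁻¹
Layer 4: α = (0.51 + 0.078×1.8)×10⁻⁴ = 0.6504×10⁻⁴ K⁻¹
Layer 1: 72 × 1.6 × 2.226×10⁻⁴ = 0.02564352 m
72–942 m: 870 × 0.75 × 1.914×10⁻⁴ = 0.1248885 m
942–1712 m: 770 × 1.134×10⁻⁴ × 0.93 = 0.08120574 m
1712–2712 m: 0.6504×10⁻⁴ × 0.69 × 1000 = 0.0448776 m
Δh = 0.02564352 + 0.1248885 + 0.08120574 + 0.0448776 = 0.27661536 m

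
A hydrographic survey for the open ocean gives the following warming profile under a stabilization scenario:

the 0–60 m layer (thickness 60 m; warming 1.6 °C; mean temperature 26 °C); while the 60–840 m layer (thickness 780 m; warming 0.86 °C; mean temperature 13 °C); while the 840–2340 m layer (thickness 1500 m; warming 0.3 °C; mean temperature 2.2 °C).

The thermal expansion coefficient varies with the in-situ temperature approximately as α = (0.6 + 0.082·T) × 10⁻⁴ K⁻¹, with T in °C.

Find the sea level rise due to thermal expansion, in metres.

Layer 1: α = (0.6 + 0.082×26)×10⁻⁴ = 2.732×10⁻⁴ K⁻¹
Layer 2: α = (0.6 + 0.082×13)×10⁻⁴ = 1.666×10⁻⁴ K⁻¹
Layer 3: α = (0.6 + 0.082×2.2)×10⁻⁴ = 0.7804×10⁻⁴ K⁻¹
0–60 m: 1.6 × 60 × 2.732×10⁻⁴ = 0.0262272 m
Layer 2: 780 × 0.86 × 1.666×10⁻⁴ = 0.11175528 m
Layer 3: 0.3 × 1500 × 0.7804×10⁻⁴ = 0.035118 m
Δh = 0.0262272 + 0.11175528 + 0.035118 = 0.17310048 m

Δh ≈ 0.173 m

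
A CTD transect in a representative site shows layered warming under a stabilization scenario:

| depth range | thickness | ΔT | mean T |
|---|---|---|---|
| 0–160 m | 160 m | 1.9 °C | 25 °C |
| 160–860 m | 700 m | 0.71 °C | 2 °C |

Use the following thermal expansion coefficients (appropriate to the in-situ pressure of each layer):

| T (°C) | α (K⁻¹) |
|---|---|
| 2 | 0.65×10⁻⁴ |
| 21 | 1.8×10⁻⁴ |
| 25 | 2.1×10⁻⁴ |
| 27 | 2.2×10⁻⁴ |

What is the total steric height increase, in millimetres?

about 96.1 mm

Layer 1 at 25 °C → α = 2.1×10⁻⁴ K⁻¹
Layer 2 at 2 °C → α = 0.65×10⁻⁴ K⁻¹
1.9 × 160 × 2.1×10⁻⁴ = 0.06384 m
0.71 × 0.65×10⁻⁴ × 700 = 0.032305 m
Δh = 0.06384 + 0.032305 = 0.096145 m ≈ 96.1 mm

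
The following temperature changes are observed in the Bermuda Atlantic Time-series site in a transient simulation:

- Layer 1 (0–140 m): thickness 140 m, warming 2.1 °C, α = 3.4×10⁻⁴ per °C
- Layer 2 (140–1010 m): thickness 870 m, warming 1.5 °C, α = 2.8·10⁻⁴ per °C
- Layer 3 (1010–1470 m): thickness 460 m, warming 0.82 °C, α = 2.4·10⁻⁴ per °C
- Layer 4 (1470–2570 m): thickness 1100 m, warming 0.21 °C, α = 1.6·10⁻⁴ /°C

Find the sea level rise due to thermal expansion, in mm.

593 mm of thermosteric rise

0–140 m: 2.1 × 3.4×10⁻⁴ × 140 = 0.09996 m
140–1010 m: 1.5 × 870 × 2.8×10⁻⁴ = 0.36540 m
1010–1470 m: 460 × 2.4×10⁻⁴ × 0.82 = 0.090528 m
1.6×10⁻⁴ × 0.21 × 1100 = 0.03696 m
Δh = 0.09996 + 0.36540 + 0.090528 + 0.03696 = 0.592848 m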